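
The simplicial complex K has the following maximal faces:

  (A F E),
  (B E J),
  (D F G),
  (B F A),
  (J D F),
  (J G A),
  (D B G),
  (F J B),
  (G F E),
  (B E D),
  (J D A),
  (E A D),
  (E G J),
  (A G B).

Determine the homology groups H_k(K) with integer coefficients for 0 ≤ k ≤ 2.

Take the total order A < B < D < E < F < G < J on the vertex set. Then K (dimension 2) consists of the simplices:

  0-simplices (7): A, B, D, E, F, G, J
  1-simplices (21): AB, AD, AE, AF, AG, AJ, BD, BE, BF, BG, BJ, DE, DF, DG, DJ, EF, EG, EJ, FG, FJ, GJ
  2-simplices (14): ABF, ABG, ADE, ADJ, AEF, AGJ, BDE, BDG, BEJ, BFJ, DFG, DFJ, EFG, EGJ

so the chain groups are C_0 ≅ Z^7, C_1 ≅ Z^21, C_2 ≅ Z^14.

Boundary ∂_1: C_1 → C_0 sends each edge [p,q] (with p < q) to q − p. For instance
  ∂AE = E − A.
The resulting 7×21 matrix has rank 6, and its Smith normal form has invariant factors (1,1,1,1,1,1).

The boundary map ∂_2: C_2 → C_1 acts by ∂[p,q,r] = [q,r] − [p,r] + [p,q]. For instance
  ∂ABF = BF − AF + AB,
  ∂BDG = DG − BG + BD.
This gives a 21×14 integer matrix of rank 13; reducing to Smith normal form yields diagonal entries (1,1,1,1,1,1,1,1,1,1,1,1,1).

Reading off H_k = ker ∂_k / im ∂_{k+1}:

  H_0: rank C_0 − rank ∂_1 = 7 − 6 = 1, and the invariant factors of ∂_1 are all 1, so H_0 ≅ Z.
  H_1: rank ker ∂_1 − rank ∂_2 = (21 − 6) − 13 = 2, and the invariant factors of ∂_2 are all 1, so H_1 ≅ Z^2.
  H_2: rank ker ∂_2 − rank ∂_3 = (14 − 13) − 0 = 1, and there is no ∂_3, so H_2 ≅ Z.

(K is a triangulation of the torus T^2.)

H_0 = Z,  H_1 = Z^2,  H_2 = Z.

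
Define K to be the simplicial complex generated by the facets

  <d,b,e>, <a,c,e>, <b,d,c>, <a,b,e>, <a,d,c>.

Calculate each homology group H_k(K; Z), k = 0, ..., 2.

We work with the vertex ordering a < b < c < d < e. The simplices of K, each written with vertices in increasing order, are:

  0-simplices (5): a, b, c, d, e
  1-simplices (10): ab, ac, ad, ae, bc, bd, be, cd, ce, de
  2-simplices (5): abe, acd, ace, bcd, bde

giving chain groups C_0 ≅ Z^5, C_1 ≅ Z^10, C_2 ≅ Z^5.

∂_1: C_1 → C_0 maps an edge to its endpoints' difference, ∂[p,q] = q − p.
The resulting 5×10 matrix has rank 4, and its Smith normal form has invariant factors (1,1,1,1).

Boundary ∂_2: C_2 → C_1 maps a triangle to the signed sum of its edges. For instance
  ∂acd = cd − ad + ac,
  ∂ace = ce − ae + ac.
The resulting 10×5 matrix has rank 5, and its Smith normal form has invariant factors (1,1,1,1,1).

Reading off H_k = ker ∂_k / im ∂_{k+1}:

  H_0: rank C_0 − rank ∂_1 = 5 − 4 = 1, and the invariant factors of ∂_1 are all 1, so H_0 = Z.
  H_1: rank ker ∂_1 − rank ∂_2 = (10 − 4) − 5 = 1, and the invariant factors of ∂_2 are all 1, so H_1 = Z.
  H_2: rank ker ∂_2 − rank ∂_3 = (5 − 5) − 0 = 0, and there is no ∂_3, so H_2 = 0.

H_0 = Z,  H_1 = Z,  H_2 = 0.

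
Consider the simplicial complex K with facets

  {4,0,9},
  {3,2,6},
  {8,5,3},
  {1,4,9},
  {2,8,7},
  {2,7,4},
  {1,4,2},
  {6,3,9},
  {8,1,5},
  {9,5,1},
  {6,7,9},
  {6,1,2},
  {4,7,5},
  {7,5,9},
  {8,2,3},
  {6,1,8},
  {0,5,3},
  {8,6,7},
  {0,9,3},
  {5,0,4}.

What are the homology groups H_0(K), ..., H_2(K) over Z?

Order the vertices as 0 < 1 < 2 < 3 < 4 < 5 < 6 < 7 < 8 < 9. Listing each simplex with vertices in this order, K has dimension 2 with simplices:

  0-simplices (10): [0], [1], [2], [3], [4], [5], [6], [7], [8], [9]
  1-simplices (30): (30 of them)
  2-simplices (20): (20 of them)

so the chain groups are C_0 ≅ Z^10, C_1 ≅ Z^30, C_2 ≅ Z^20.

∂_1: C_1 → C_0 is given by ∂[p,q] = [q] − [p]. For instance
  ∂[6,7] = [7] − [6].
The resulting 10×30 matrix has rank 9, and its Smith normal form has invariant factors (1,1,1,1,1,1,1,1,1).

∂_2: C_2 → C_1 maps a triangle to the signed sum of its edges. For instance
  ∂[0,3,5] = [3,5] − [0,5] + [0,3],
  ∂[2,3,8] = [3,8] − [2,8] + [2,3].
As a 30×20 matrix over Z this has rank 20, with invariant factors (1,1,1,1,1,1,1,1,1,1,1,1,1,1,1,1,1,1,1,2).

Now H_k = ker ∂_k / im ∂_{k+1}, so:

  H_0: rank C_0 − rank ∂_1 = 10 − 9 = 1, and the invariant factors of ∂_1 are all 1, so H_0 = Z.
  H_1: rank ker ∂_1 − rank ∂_2 = (30 − 9) − 20 = 1, and ∂_2 has invariant factor 2 > 1, so H_1 = Z ⊕ Z_2.
  H_2: rank ker ∂_2 − rank ∂_3 = (20 − 20) − 0 = 0, and there is no ∂_3, so H_2 = 0.

H_0 ≅ Z,  H_1 ≅ Z ⊕ Z_2,  H_2 = 0.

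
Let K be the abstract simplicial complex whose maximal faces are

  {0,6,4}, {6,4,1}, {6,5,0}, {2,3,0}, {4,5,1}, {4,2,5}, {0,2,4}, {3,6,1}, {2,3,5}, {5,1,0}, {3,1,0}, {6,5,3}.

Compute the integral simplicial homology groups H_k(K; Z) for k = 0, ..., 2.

H_0 = Z,  H_1 = Z/2,  H_2 = 0.

Order the vertices as 0 < 1 < 2 < 3 < 4 < 5 < 6. Listing each simplex with vertices in this order, K has dimension 2 with simplices:

  0-simplices (7): [0], [1], [2], [3], [4], [5], [6]
  1-simplices (18): [0,1], [0,2], [0,3], [0,4], [0,5], [0,6], [1,3], [1,4], [1,5], [1,6], [2,3], [2,4], [2,5], [3,5], [3,6], [4,5], [4,6], [5,6]
  2-simplices (12): [0,1,3], [0,1,5], [0,2,3], [0,2,4], [0,4,6], [0,5,6], [1,3,6], [1,4,5], [1,4,6], [2,3,5], [2,4,5], [3,5,6]

so the chain groups are C_0 ≅ Z^7, C_1 ≅ Z^18, C_2 ≅ Z^12.

Boundary ∂_1: C_1 → C_0 maps an edge to its endpoints' difference, ∂[p,q] = q − p.
This gives a 7×18 integer matrix of rank 6; reducing to Smith normal form yields diagonal entries (1,1,1,1,1,1).

∂_2: C_2 → C_1 maps a triangle to the signed sum of its edges. For instance
  ∂[0,4,6] = [4,6] − [0,6] + [0,4],
  ∂[0,1,3] = [1,3] − [0,3] + [0,1].
The resulting 18×12 matrix has rank 12, and its Smith normal form has invariant factors (1,1,1,1,1,1,1,1,1,1,1,2).

Now H_k = ker ∂_k / im ∂_{k+1}, so:

  H_0: rank C_0 − rank ∂_1 = 7 − 6 = 1, and the invariant factors of ∂_1 are all 1, so H_0 = Z.
  H_1: rank ker ∂_1 − rank ∂_2 = (18 − 6) − 12 = 0, and ∂_2 has invariant factor 2 > 1, so H_1 = Z/2.
  H_2: rank ker ∂_2 − rank ∂_3 = (12 − 12) − 0 = 0, and there is no ∂_3, so H_2 = 0.

As a check, the Euler characteristic is 7 − 18 + 12 = 1, which agrees with 1 − 0 + 0 = 1.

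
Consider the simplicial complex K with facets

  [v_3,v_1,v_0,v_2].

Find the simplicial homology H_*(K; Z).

H_0 = Z,  H_1 = 0,  H_2 = 0,  H_3 = 0.

We work with the vertex ordering v_0 < v_1 < v_2 < v_3. The simplices of K, each written with vertices in increasing order, are:

  0-simplices (4): [v_0], [v_1], [v_2], [v_3]
  1-simplices (6): [v_0,v_1], [v_0,v_2], [v_0,v_3], [v_1,v_2], [v_1,v_3], [v_2,v_3]
  2-simplices (4): [v_0,v_1,v_2], [v_0,v_1,v_3], [v_0,v_2,v_3], [v_1,v_2,v_3]
  3-simplices (1): [v_0,v_1,v_2,v_3]

so the chain groups are C_0 ≅ Z^4, C_1 ≅ Z^6, C_2 ≅ Z^4, C_3 ≅ Z^1.

∂_1: C_1 → C_0 is given by ∂[p,q] = [q] − [p]. For instance
  ∂[v_1,v_3] = [v_3] − [v_1].
The 4×6 boundary matrix has rank 3 and Smith normal form diag(1,1,1).

∂_2: C_2 → C_1 acts by ∂[p,q,r] = [q,r] − [p,r] + [p,q]. For instance
  ∂[v_0,v_2,v_3] = [v_2,v_3] − [v_0,v_3] + [v_0,v_2],
  ∂[v_0,v_1,v_2] = [v_1,v_2] − [v_0,v_2] + [v_0,v_1].
The 6×4 boundary matrix has rank 3 and Smith normal form diag(1,1,1).

Boundary ∂_3: C_3 → C_2 sends each 3-simplex σ to the alternating sum Σ_i (−1)^i (σ with its i-th vertex removed). For instance
  ∂[v_0,v_1,v_2,v_3] = [v_1,v_2,v_3] − [v_0,v_2,v_3] + [v_0,v_1,v_3] − [v_0,v_1,v_2].
The 4×1 boundary matrix has rank 1 and Smith normal form diag(1).

Now H_k = ker ∂_k / im ∂_{k+1}, so:

  H_0: rank C_0 − rank ∂_1 = 4 − 3 = 1, and the invariant factors of ∂_1 are all 1, so H_0 ≅ Z.
  H_1: rank ker ∂_1 − rank ∂_2 = (6 − 3) − 3 = 0, and the invariant factors of ∂_2 are all 1, so H_1 ≅ 0.
  H_2: rank ker ∂_2 − rank ∂_3 = (4 − 3) − 1 = 0, and the invariant factors of ∂_3 are all 1, so H_2 ≅ 0.
  H_3: rank ker ∂_3 − rank ∂_4 = (1 − 1) − 0 = 0, and there is no ∂_4, so H_3 ≅ 0.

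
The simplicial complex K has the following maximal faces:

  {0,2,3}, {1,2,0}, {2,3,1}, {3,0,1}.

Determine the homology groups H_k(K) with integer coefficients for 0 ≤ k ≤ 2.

Fix the vertex order 0 < 1 < 2 < 3 and write every simplex with vertices in increasing order. Then dim K = 2 and the simplices of K are:

  0-simplices (4): [0], [1], [2], [3]
  1-simplices (6): [0,1], [0,2], [0,3], [1,2], [1,3], [2,3]
  2-simplices (4): [0,1,2], [0,1,3], [0,2,3], [1,2,3]

so the chain groups are C_0 ≅ Z^4, C_1 ≅ Z^6, C_2 ≅ Z^4.

∂_1: C_1 → C_0 is given by ∂[p,q] = [q] − [p].
The 4×6 boundary matrix has rank 3 and Smith normal form diag(1,1,1).

Boundary ∂_2: C_2 → C_1 acts by ∂[p,q,r] = [q,r] − [p,r] + [p,q]. For instance
  ∂[0,2,3] = [2,3] − [0,3] + [0,2],
  ∂[1,2,3] = [2,3] − [1,3] + [1,2].
As a 6×4 matrix over Z this has rank 3, with invariant factors (1,1,1).

Computing H_k = (kernel of ∂_k) / (image of ∂_{k+1}):

  H_0: rank C_0 − rank ∂_1 = 4 − 3 = 1, and the invariant factors of ∂_1 are all 1, so H_0 = Z.
  H_1: rank ker ∂_1 − rank ∂_2 = (6 − 3) − 3 = 0, and the invariant factors of ∂_2 are all 1, so H_1 = 0.
  H_2: rank ker ∂_2 − rank ∂_3 = (4 − 3) − 0 = 1, and there is no ∂_3, so H_2 = Z.

H_0 = Z,  H_1 = 0,  H_2 = Z.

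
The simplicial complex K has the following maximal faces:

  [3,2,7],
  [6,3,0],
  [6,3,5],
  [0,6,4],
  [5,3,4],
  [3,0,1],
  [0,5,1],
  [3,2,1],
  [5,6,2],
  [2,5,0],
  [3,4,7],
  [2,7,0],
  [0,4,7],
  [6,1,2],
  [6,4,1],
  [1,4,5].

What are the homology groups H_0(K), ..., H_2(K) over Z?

H_0 = Z,  H_1 = Z^2,  H_2 = Z.

We work with the vertex ordering 0 < 1 < 2 < 3 < 4 < 5 < 6 < 7. The simplices of K, each written with vertices in increasing order, are:

  0-simplices (8): [0], [1], [2], [3], [4], [5], [6], [7]
  1-simplices (24): (24 of them)
  2-simplices (16): [0,1,3], [0,1,5], [0,2,5], [0,2,7], [0,3,6], [0,4,6], [0,4,7], [1,2,3], [1,2,6], [1,4,5], [1,4,6], [2,3,7], [2,5,6], [3,4,5], [3,4,7], [3,5,6]

giving chain groups C_0 ≅ Z^8, C_1 ≅ Z^24, C_2 ≅ Z^16.

∂_1: C_1 → C_0 maps an edge to its endpoints' difference, ∂[p,q] = q − p. For instance
  ∂[2,3] = [3] − [2].
As a 8×24 matrix over Z this has rank 7, with invariant factors (1,1,1,1,1,1,1).

Boundary ∂_2: C_2 → C_1 maps a triangle to the signed sum of its edges. For instance
  ∂[2,3,7] = [3,7] − [2,7] + [2,3],
  ∂[0,1,5] = [1,5] − [0,5] + [0,1].
The resulting 24×16 matrix has rank 15, and its Smith normal form has invariant factors (1,1,1,1,1,1,1,1,1,1,1,1,1,1,1).

Reading off H_k = ker ∂_k / im ∂_{k+1}:

  H_0: rank C_0 − rank ∂_1 = 8 − 7 = 1, and the invariant factors of ∂_1 are all 1, so H_0 = Z.
  H_1: rank ker ∂_1 − rank ∂_2 = (24 − 7) − 15 = 2, and the invariant factors of ∂_2 are all 1, so H_1 = Z^2.
  H_2: rank ker ∂_2 − rank ∂_3 = (16 − 15) − 0 = 1, and there is no ∂_3, so H_2 = Z.

As a check, the Euler characteristic is 8 − 24 + 16 = 0, which agrees with 1 − 2 + 1 = 0.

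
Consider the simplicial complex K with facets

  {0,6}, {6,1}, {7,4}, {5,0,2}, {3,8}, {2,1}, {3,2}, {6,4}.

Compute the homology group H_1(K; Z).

We work with the vertex ordering 0 < 1 < 2 < 3 < 4 < 5 < 6 < 7 < 8. The simplices of K, each written with vertices in increasing order, are:

  0-simplices (9): [0], [1], [2], [3], [4], [5], [6], [7], [8]
  1-simplices (10): [0,2], [0,5], [0,6], [1,2], [1,6], [2,3], [2,5], [3,8], [4,6], [4,7]
  2-simplices (1): [0,2,5]

Hence C_0 ≅ Z^9, C_1 ≅ Z^10, C_2 ≅ Z^1.

∂_1: C_1 → C_0 maps an edge to its endpoints' difference, ∂[p,q] = q − p. For instance
  ∂[2,3] = [3] − [2].
This gives a 9×10 integer matrix of rank 8; reducing to Smith normal form yields diagonal entries (1,1,1,1,1,1,1,1).

The boundary map ∂_2: C_2 → C_1 maps a triangle to the signed sum of its edges. For instance
  ∂[0,2,5] = [2,5] − [0,5] + [0,2].
This gives a 10×1 integer matrix of rank 1; reducing to Smith normal form yields diagonal entries (1).

Reading off H_k = ker ∂_k / im ∂_{k+1}:

  H_1: rank ker ∂_1 − rank ∂_2 = (10 − 8) − 1 = 1, and the invariant factors of ∂_2 are all 1, so H_1 = Z.

H_1 = Z.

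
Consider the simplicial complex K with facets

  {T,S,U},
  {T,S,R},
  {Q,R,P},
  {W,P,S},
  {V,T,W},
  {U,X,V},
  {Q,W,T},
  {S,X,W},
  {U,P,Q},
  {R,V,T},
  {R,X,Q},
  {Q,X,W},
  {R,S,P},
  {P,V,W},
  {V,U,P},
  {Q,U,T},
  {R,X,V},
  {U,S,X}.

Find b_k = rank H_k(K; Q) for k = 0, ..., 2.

We work with the vertex ordering P < Q < R < S < T < U < V < W < X. The simplices of K, each written with vertices in increasing order, are:

  0-simplices (9): P, Q, R, S, T, U, V, W, X
  1-simplices (27): PQ, PR, PS, PU, PV, PW, QR, QT, QU, QW, QX, RS, RT, RV, RX, ST, SU, SW, SX, TU, TV, TW, UV, UX, VW, VX, WX
  2-simplices (18): PQR, PQU, PRS, PSW, PUV, PVW, QRX, QTU, QTW, QWX, RST, RTV, RVX, STU, SUX, SWX, TVW, UVX

Hence C_0 ≅ Z^9, C_1 ≅ Z^27, C_2 ≅ Z^18.

Boundary ∂_1: C_1 → C_0 sends each edge [p,q] (with p < q) to q − p. For instance
  ∂TV = V − T.
The resulting 9×27 matrix has rank 8, and its Smith normal form has invariant factors (1,1,1,1,1,1,1,1).

∂_2: C_2 → C_1 acts by ∂[p,q,r] = [q,r] − [p,r] + [p,q]. For instance
  ∂SUX = UX − SX + SU,
  ∂PQU = QU − PU + PQ.
The resulting 27×18 matrix has rank 17, and its Smith normal form has invariant factors (1,1,1,1,1,1,1,1,1,1,1,1,1,1,1,1,1).

Computing H_k = (kernel of ∂_k) / (image of ∂_{k+1}):

  H_0: rank C_0 − rank ∂_1 = 9 − 8 = 1, and the invariant factors of ∂_1 are all 1, so H_0 ≅ Z.
  H_1: rank ker ∂_1 − rank ∂_2 = (27 − 8) − 17 = 2, and the invariant factors of ∂_2 are all 1, so H_1 ≅ Z^2.
  H_2: rank ker ∂_2 − rank ∂_3 = (18 − 17) − 0 = 1, and there is no ∂_3, so H_2 ≅ Z.

Hence the Betti numbers are b_0 = 1, b_1 = 2, b_2 = 1.

b_0 = 1, b_1 = 2, b_2 = 1.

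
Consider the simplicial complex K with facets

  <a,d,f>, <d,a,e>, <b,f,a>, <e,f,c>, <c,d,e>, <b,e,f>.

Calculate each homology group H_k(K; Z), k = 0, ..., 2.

H_0 ≅ Z,  H_1 ≅ Z,  H_2 = 0.

Fix the vertex order a < b < c < d < e < f and write every simplex with vertices in increasing order. Then dim K = 2 and the simplices of K are:

  0-simplices (6): a, b, c, d, e, f
  1-simplices (12): ab, ad, ae, af, be, bf, cd, ce, cf, de, df, ef
  2-simplices (6): abf, ade, adf, bef, cde, cef

Hence C_0 ≅ Z^6, C_1 ≅ Z^12, C_2 ≅ Z^6.

The boundary map ∂_1: C_1 → C_0 sends each edge [p,q] (with p < q) to q − p.
The resulting 6×12 matrix has rank 5, and its Smith normal form has invariant factors (1,1,1,1,1).

∂_2: C_2 → C_1 maps a triangle to the signed sum of its edges. For instance
  ∂cde = de − ce + cd,
  ∂adf = df − af + ad.
As a 12×6 matrix over Z this has rank 6, with invariant factors (1,1,1,1,1,1).

From H_k ≅ ker(∂_k) / im(∂_{k+1}) we obtain:

  H_0: rank C_0 − rank ∂_1 = 6 − 5 = 1, and the invariant factors of ∂_1 are all 1, so H_0 ≅ Z.
  H_1: rank ker ∂_1 − rank ∂_2 = (12 − 5) − 6 = 1, and the invariant factors of ∂_2 are all 1, so H_1 ≅ Z.
  H_2: rank ker ∂_2 − rank ∂_3 = (6 − 6) − 0 = 0, and there is no ∂_3, so H_2 ≅ 0.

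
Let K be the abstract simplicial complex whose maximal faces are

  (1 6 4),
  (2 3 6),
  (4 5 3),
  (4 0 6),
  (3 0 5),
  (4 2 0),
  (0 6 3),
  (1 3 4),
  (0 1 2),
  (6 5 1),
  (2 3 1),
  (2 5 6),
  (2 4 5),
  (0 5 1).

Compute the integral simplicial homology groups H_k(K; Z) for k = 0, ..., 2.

Fix the vertex order 0 < 1 < 2 < 3 < 4 < 5 < 6 and write every simplex with vertices in increasing order. Then dim K = 2 and the simplices of K are:

  0-simplices (7): [0], [1], [2], [3], [4], [5], [6]
  1-simplices (21): [0,1], [0,2], [0,3], [0,4], [0,5], [0,6], [1,2], [1,3], [1,4], [1,5], [1,6], [2,3], [2,4], [2,5], [2,6], [3,4], [3,5], [3,6], [4,5], [4,6], [5,6]
  2-simplices (14): [0,1,2], [0,1,5], [0,2,4], [0,3,5], [0,3,6], [0,4,6], [1,2,3], [1,3,4], [1,4,6], [1,5,6], [2,3,6], [2,4,5], [2,5,6], [3,4,5]

so the chain groups are C_0 ≅ Z^7, C_1 ≅ Z^21, C_2 ≅ Z^14.

∂_1: C_1 → C_0 is given by ∂[p,q] = [q] − [p]. For instance
  ∂[0,3] = [3] − [0].
The 7×21 boundary matrix has rank 6 and Smith normal form diag(1,1,1,1,1,1).

∂_2: C_2 → C_1 maps a triangle to the signed sum of its edges. For instance
  ∂[0,1,2] = [1,2] − [0,2] + [0,1],
  ∂[2,4,5] = [4,5] − [2,5] + [2,4].
The resulting 21×14 matrix has rank 13, and its Smith normal form has invariant factors (1,1,1,1,1,1,1,1,1,1,1,1,1).

Reading off H_k = ker ∂_k / im ∂_{k+1}:

  H_0: rank C_0 − rank ∂_1 = 7 − 6 = 1, and the invariant factors of ∂_1 are all 1, so H_0 ≅ Z.
  H_1: rank ker ∂_1 − rank ∂_2 = (21 − 6) − 13 = 2, and the invariant factors of ∂_2 are all 1, so H_1 ≅ Z^2.
  H_2: rank ker ∂_2 − rank ∂_3 = (14 − 13) − 0 = 1, and there is no ∂_3, so H_2 ≅ Z.

H_0 ≅ Z,  H_1 ≅ Z^2,  H_2 ≅ Z.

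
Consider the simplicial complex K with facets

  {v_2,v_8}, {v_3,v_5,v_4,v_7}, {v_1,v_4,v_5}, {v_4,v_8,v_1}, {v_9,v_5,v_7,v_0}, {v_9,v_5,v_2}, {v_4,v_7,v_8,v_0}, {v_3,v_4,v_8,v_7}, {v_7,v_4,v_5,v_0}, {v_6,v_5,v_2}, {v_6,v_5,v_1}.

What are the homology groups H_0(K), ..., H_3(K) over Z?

Order the vertices as v_0 < v_1 < v_2 < v_3 < v_4 < v_5 < v_6 < v_7 < v_8 < v_9. Listing each simplex with vertices in this order, K has dimension 3 with simplices:

  0-simplices (10): [v_0], [v_1], [v_2], [v_3], [v_4], [v_5], [v_6], [v_7], [v_8], [v_9]
  1-simplices (25): (25 of them)
  2-simplices (20): (20 of them)
  3-simplices (5): [v_0,v_4,v_5,v_7], [v_0,v_4,v_7,v_8], [v_0,v_5,v_7,v_9], [v_3,v_4,v_5,v_7], [v_3,v_4,v_7,v_8]

giving chain groups C_0 ≅ Z^10, C_1 ≅ Z^25, C_2 ≅ Z^20, C_3 ≅ Z^5.

The boundary map ∂_1: C_1 → C_0 maps an edge to its endpoints' difference, ∂[p,q] = q − p.
The 10×25 boundary matrix has rank 9 and Smith normal form diag(1,1,1,1,1,1,1,1,1).

∂_2: C_2 → C_1 sends each 2-simplex [p,q,r] to [q,r] − [p,r] + [p,q]. For instance
  ∂[v_0,v_5,v_7] = [v_5,v_7] − [v_0,v_7] + [v_0,v_5],
  ∂[v_2,v_5,v_6] = [v_5,v_6] − [v_2,v_6] + [v_2,v_5].
As a 25×20 matrix over Z this has rank 15, with invariant factors (1,1,1,1,1,1,1,1,1,1,1,1,1,1,1).

∂_3: C_3 → C_2 sends each 3-simplex σ to the alternating sum Σ_i (−1)^i (σ with its i-th vertex removed). For instance
  ∂[v_0,v_5,v_7,v_9] = [v_5,v_7,v_9] − [v_0,v_7,v_9] + [v_0,v_5,v_9] − [v_0,v_5,v_7],
  ∂[v_3,v_4,v_5,v_7] = [v_4,v_5,v_7] − [v_3,v_5,v_7] + [v_3,v_4,v_7] − [v_3,v_4,v_5].
The resulting 20×5 matrix has rank 5, and its Smith normal form has invariant factors (1,1,1,1,1).

Now H_k = ker ∂_k / im ∂_{k+1}, so:

  H_0: rank C_0 − rank ∂_1 = 10 − 9 = 1, and the invariant factors of ∂_1 are all 1, so H_0 ≅ Z.
  H_1: rank ker ∂_1 − rank ∂_2 = (25 − 9) − 15 = 1, and the invariant factors of ∂_2 are all 1, so H_1 ≅ Z.
  H_2: rank ker ∂_2 − rank ∂_3 = (20 − 15) − 5 = 0, and the invariant factors of ∂_3 are all 1, so H_2 ≅ 0.
  H_3: rank ker ∂_3 − rank ∂_4 = (5 − 5) − 0 = 0, and there is no ∂_4, so H_3 ≅ 0.

As a check, the Euler characteristic is 10 − 25 + 20 − 5 = 0, which agrees with 1 − 1 + 0 − 0 = 0.

H_0 ≅ Z,  H_1 ≅ Z,  H_2 = 0,  H_3 = 0.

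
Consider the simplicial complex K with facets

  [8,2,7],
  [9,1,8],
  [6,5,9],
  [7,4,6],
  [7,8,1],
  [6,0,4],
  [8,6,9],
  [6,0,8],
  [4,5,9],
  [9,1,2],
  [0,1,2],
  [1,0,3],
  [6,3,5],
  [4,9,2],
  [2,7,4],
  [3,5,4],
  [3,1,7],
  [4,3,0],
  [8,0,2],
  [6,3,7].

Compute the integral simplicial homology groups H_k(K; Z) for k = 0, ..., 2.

H_0 ≅ Z,  H_1 ≅ Z ⊕ Z_2,  H_2 = 0.

Take the total order 0 < 1 < 2 < 3 < 4 < 5 < 6 < 7 < 8 < 9 on the vertex set. Then K (dimension 2) consists of the simplices:

  0-simplices (10): [0], [1], [2], [3], [4], [5], [6], [7], [8], [9]
  1-simplices (30): (30 of them)
  2-simplices (20): (20 of them)

so the chain groups are C_0 ≅ Z^10, C_1 ≅ Z^30, C_2 ≅ Z^20.

Boundary ∂_1: C_1 → C_0 sends each edge [p,q] (with p < q) to q − p.
The resulting 10×30 matrix has rank 9, and its Smith normal form has invariant factors (1,1,1,1,1,1,1,1,1).

Boundary ∂_2: C_2 → C_1 sends each 2-simplex [p,q,r] to [q,r] − [p,r] + [p,q]. For instance
  ∂[0,1,3] = [1,3] − [0,3] + [0,1],
  ∂[2,4,7] = [4,7] − [2,7] + [2,4].
The resulting 30×20 matrix has rank 20, and its Smith normal form has invariant factors (1,1,1,1,1,1,1,1,1,1,1,1,1,1,1,1,1,1,1,2).

From H_k ≅ ker(∂_k) / im(∂_{k+1}) we obtain:

  H_0: rank C_0 − rank ∂_1 = 10 − 9 = 1, and the invariant factors of ∂_1 are all 1, so H_0 ≅ Z.
  H_1: rank ker ∂_1 − rank ∂_2 = (30 − 9) − 20 = 1, and ∂_2 has invariant factor 2 > 1, so H_1 ≅ Z ⊕ Z_2.
  H_2: rank ker ∂_2 − rank ∂_3 = (20 − 20) − 0 = 0, and there is no ∂_3, so H_2 ≅ 0.

As a check, the Euler characteristic is 10 − 30 + 20 = 0, which agrees with 1 − 1 + 0 = 0.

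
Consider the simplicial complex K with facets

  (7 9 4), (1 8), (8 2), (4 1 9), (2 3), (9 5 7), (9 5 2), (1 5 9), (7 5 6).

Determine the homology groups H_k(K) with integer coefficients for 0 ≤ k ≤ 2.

H_0 ≅ Z,  H_1 ≅ Z,  H_2 = 0.

Take the total order 1 < 2 < 3 < 4 < 5 < 6 < 7 < 8 < 9 on the vertex set. Then K (dimension 2) consists of the simplices:

  0-simplices (9): [1], [2], [3], [4], [5], [6], [7], [8], [9]
  1-simplices (15): [1,4], [1,5], [1,8], [1,9], [2,3], [2,5], [2,8], [2,9], [4,7], [4,9], [5,6], [5,7], [5,9], [6,7], [7,9]
  2-simplices (6): [1,4,9], [1,5,9], [2,5,9], [4,7,9], [5,6,7], [5,7,9]

giving chain groups C_0 ≅ Z^9, C_1 ≅ Z^15, C_2 ≅ Z^6.

The boundary map ∂_1: C_1 → C_0 is given by ∂[p,q] = [q] − [p]. For instance
  ∂[4,9] = [9] − [4].
This gives a 9×15 integer matrix of rank 8; reducing to Smith normal form yields diagonal entries (1,1,1,1,1,1,1,1).

∂_2: C_2 → C_1 maps a triangle to the signed sum of its edges. For instance
  ∂[1,4,9] = [4,9] − [1,9] + [1,4],
  ∂[5,7,9] = [7,9] − [5,9] + [5,7].
The 15×6 boundary matrix has rank 6 and Smith normal form diag(1,1,1,1,1,1).

Computing H_k = (kernel of ∂_k) / (image of ∂_{k+1}):

  H_0: rank C_0 − rank ∂_1 = 9 − 8 = 1, and the invariant factors of ∂_1 are all 1, so H_0 = Z.
  H_1: rank ker ∂_1 − rank ∂_2 = (15 − 8) − 6 = 1, and the invariant factors of ∂_2 are all 1, so H_1 = Z.
  H_2: rank ker ∂_2 − rank ∂_3 = (6 − 6) − 0 = 0, and there is no ∂_3, so H_2 = 0.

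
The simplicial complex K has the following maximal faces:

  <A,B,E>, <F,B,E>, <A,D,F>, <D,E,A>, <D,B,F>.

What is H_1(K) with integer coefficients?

K has 5 vertices, 10 edges, 5 triangles.
rank ∂_1 = 4, rank ∂_2 = 5 ⇒ b_1 = 10 − 4 − 5 = 1; all invariant factors of ∂_2 are 1 so no torsion. So H_1 ≅ Z.

H_1 ≅ Z.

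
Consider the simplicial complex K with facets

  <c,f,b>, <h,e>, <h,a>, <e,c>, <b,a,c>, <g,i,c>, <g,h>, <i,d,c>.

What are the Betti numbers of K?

b_0 = 1, b_1 = 2, b_2 = 0.

Fix the vertex order a < b < c < d < e < f < g < h < i and write every simplex with vertices in increasing order. Then dim K = 2 and the simplices of K are:

  0-simplices (9): a, b, c, d, e, f, g, h, i
  1-simplices (14): ab, ac, ah, bc, bf, cd, ce, cf, cg, ci, di, eh, gh, gi
  2-simplices (4): abc, bcf, cdi, cgi

so the chain groups are C_0 ≅ Z^9, C_1 ≅ Z^14, C_2 ≅ Z^4.

The boundary map ∂_1: C_1 → C_0 maps an edge to its endpoints' difference, ∂[p,q] = q − p. For instance
  ∂cd = d − c.
This gives a 9×14 integer matrix of rank 8; reducing to Smith normal form yields diagonal entries (1,1,1,1,1,1,1,1).

∂_2: C_2 → C_1 maps a triangle to the signed sum of its edges. For instance
  ∂abc = bc − ac + ab,
  ∂cdi = di − ci + cd.
The resulting 14×4 matrix has rank 4, and its Smith normal form has invariant factors (1,1,1,1).

Now H_k = ker ∂_k / im ∂_{k+1}, so:

  H_0: rank C_0 − rank ∂_1 = 9 − 8 = 1, and the invariant factors of ∂_1 are all 1, so H_0 = Z.
  H_1: rank ker ∂_1 − rank ∂_2 = (14 − 8) − 4 = 2, and the invariant factors of ∂_2 are all 1, so H_1 = Z^2.
  H_2: rank ker ∂_2 − rank ∂_3 = (4 − 4) − 0 = 0, and there is no ∂_3, so H_2 = 0.

As a check, the Euler characteristic is 9 − 14 + 4 = -1, which agrees with 1 − 2 + 0 = -1.

Hence the Betti numbers are b_0 = 1, b_1 = 2, b_2 = 0.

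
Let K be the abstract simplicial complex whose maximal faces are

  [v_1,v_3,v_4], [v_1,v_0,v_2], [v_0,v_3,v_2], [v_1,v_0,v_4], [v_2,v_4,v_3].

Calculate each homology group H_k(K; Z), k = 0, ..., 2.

K has 5 vertices, 10 edges, 5 triangles.
rank ∂_0 = 0, rank ∂_1 = 4 ⇒ b_0 = 5 − 0 − 4 = 1; all invariant factors of ∂_1 are 1 so no torsion. So H_0 ≅ Z.
rank ∂_1 = 4, rank ∂_2 = 5 ⇒ b_1 = 10 − 4 − 5 = 1; all invariant factors of ∂_2 are 1 so no torsion. So H_1 ≅ Z.
rank ∂_2 = 5, rank ∂_3 = 0 ⇒ b_2 = 5 − 5 − 0 = 0. So H_2 ≅ 0.

H_0 = Z,  H_1 = Z,  H_2 = 0.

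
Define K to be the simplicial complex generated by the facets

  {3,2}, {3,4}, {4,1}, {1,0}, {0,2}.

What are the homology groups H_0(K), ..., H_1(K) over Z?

Fix the vertex order 0 < 1 < 2 < 3 < 4 and write every simplex with vertices in increasing order. Then dim K = 1 and the simplices of K are:

  0-simplices (5): [0], [1], [2], [3], [4]
  1-simplices (5): [0,1], [0,2], [1,4], [2,3], [3,4]

giving chain groups C_0 ≅ Z^5, C_1 ≅ Z^5.

The boundary map ∂_1: C_1 → C_0 sends each edge [p,q] (with p < q) to q − p.
As a 5×5 matrix over Z this has rank 4, with invariant factors (1,1,1,1).

From H_k ≅ ker(∂_k) / im(∂_{k+1}) we obtain:

  H_0: rank C_0 − rank ∂_1 = 5 − 4 = 1, and the invariant factors of ∂_1 are all 1, so H_0 = Z.
  H_1: rank ker ∂_1 − rank ∂_2 = (5 − 4) − 0 = 1, and there is no ∂_2, so H_1 = Z.

As a check, the Euler characteristic is 5 − 5 = 0, which agrees with 1 − 1 = 0.

H_0 ≅ Z,  H_1 ≅ Z.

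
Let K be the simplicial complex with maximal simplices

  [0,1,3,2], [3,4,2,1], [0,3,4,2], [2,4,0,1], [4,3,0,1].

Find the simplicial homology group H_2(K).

H_2 ≅ 0.

Fix the vertex order 0 < 1 < 2 < 3 < 4 and write every simplex with vertices in increasing order. Then dim K = 3 and the simplices of K are:

  0-simplices (5): [0], [1], [2], [3], [4]
  1-simplices (10): [0,1], [0,2], [0,3], [0,4], [1,2], [1,3], [1,4], [2,3], [2,4], [3,4]
  2-simplices (10): [0,1,2], [0,1,3], [0,1,4], [0,2,3], [0,2,4], [0,3,4], [1,2,3], [1,2,4], [1,3,4], [2,3,4]
  3-simplices (5): [0,1,2,3], [0,1,2,4], [0,1,3,4], [0,2,3,4], [1,2,3,4]

Hence C_0 ≅ Z^5, C_1 ≅ Z^10, C_2 ≅ Z^10, C_3 ≅ Z^5.

Boundary ∂_1: C_1 → C_0 sends each edge [p,q] (with p < q) to q − p. For instance
  ∂[1,2] = [2] − [1].
The resulting 5×10 matrix has rank 4, and its Smith normal form has invariant factors (1,1,1,1).

Boundary ∂_2: C_2 → C_1 maps a triangle to the signed sum of its edges. For instance
  ∂[1,2,4] = [2,4] − [1,4] + [1,2],
  ∂[0,3,4] = [3,4] − [0,4] + [0,3].
As a 10×10 matrix over Z this has rank 6, with invariant factors (1,1,1,1,1,1).

Boundary ∂_3: C_3 → C_2 sends each 3-simplex σ to the alternating sum Σ_i (−1)^i (σ with its i-th vertex removed). For instance
  ∂[0,2,3,4] = [2,3,4] − [0,3,4] + [0,2,4] − [0,2,3],
  ∂[0,1,3,4] = [1,3,4] − [0,3,4] + [0,1,4] − [0,1,3].
The 10×5 boundary matrix has rank 4 and Smith normal form diag(1,1,1,1).

From H_k ≅ ker(∂_k) / im(∂_{k+1}) we obtain:

  H_2: rank ker ∂_2 − rank ∂_3 = (10 − 6) − 4 = 0, and the invariant factors of ∂_3 are all 1, so H_2 = 0.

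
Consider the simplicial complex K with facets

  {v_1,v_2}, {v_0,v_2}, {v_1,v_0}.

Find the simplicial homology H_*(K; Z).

Take the total order v_0 < v_1 < v_2 on the vertex set. Then K (dimension 1) consists of the simplices:

  0-simplices (3): [v_0], [v_1], [v_2]
  1-simplices (3): [v_0,v_1], [v_0,v_2], [v_1,v_2]

giving chain groups C_0 ≅ Z^3, C_1 ≅ Z^3.

Boundary ∂_1: C_1 → C_0 is given by ∂[p,q] = [q] − [p]. For instance
  ∂[v_0,v_2] = [v_2] − [v_0].
As a 3×3 matrix over Z this has rank 2, with invariant factors (1,1).

Computing H_k = (kernel of ∂_k) / (image of ∂_{k+1}):

  H_0: rank C_0 − rank ∂_1 = 3 − 2 = 1, and the invariant factors of ∂_1 are all 1, so H_0 ≅ Z.
  H_1: rank ker ∂_1 − rank ∂_2 = (3 − 2) − 0 = 1, and there is no ∂_2, so H_1 ≅ Z.

H_0 = Z,  H_1 = Z.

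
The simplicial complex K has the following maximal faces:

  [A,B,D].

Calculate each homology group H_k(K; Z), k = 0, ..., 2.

H_0 ≅ Z,  H_1 = 0,  H_2 = 0.

Take the total order A < B < D on the vertex set. Then K (dimension 2) consists of the simplices:

  0-simplices (3): A, B, D
  1-simplices (3): AB, AD, BD
  2-simplices (1): ABD

so the chain groups are C_0 ≅ Z^3, C_1 ≅ Z^3, C_2 ≅ Z^1.

∂_1: C_1 → C_0 is given by ∂[p,q] = [q] − [p].
The 3×3 boundary matrix has rank 2 and Smith normal form diag(1,1).

The boundary map ∂_2: C_2 → C_1 maps a triangle to the signed sum of its edges. For instance
  ∂ABD = BD − AD + AB.
The 3×1 boundary matrix has rank 1 and Smith normal form diag(1).

Reading off H_k = ker ∂_k / im ∂_{k+1}:

  H_0: rank C_0 − rank ∂_1 = 3 − 2 = 1, and the invariant factors of ∂_1 are all 1, so H_0 ≅ Z.
  H_1: rank ker ∂_1 − rank ∂_2 = (3 − 2) − 1 = 0, and the invariant factors of ∂_2 are all 1, so H_1 ≅ 0.
  H_2: rank ker ∂_2 − rank ∂_3 = (1 − 1) − 0 = 0, and there is no ∂_3, so H_2 ≅ 0.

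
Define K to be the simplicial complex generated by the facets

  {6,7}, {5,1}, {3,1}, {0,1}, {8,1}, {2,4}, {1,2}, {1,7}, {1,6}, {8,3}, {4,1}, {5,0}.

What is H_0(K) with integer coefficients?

K has 9 vertices, 12 edges.
rank ∂_0 = 0, rank ∂_1 = 8 ⇒ b_0 = 9 − 0 − 8 = 1; all invariant factors of ∂_1 are 1 so no torsion. So H_0 ≅ Z.

H_0 ≅ Z.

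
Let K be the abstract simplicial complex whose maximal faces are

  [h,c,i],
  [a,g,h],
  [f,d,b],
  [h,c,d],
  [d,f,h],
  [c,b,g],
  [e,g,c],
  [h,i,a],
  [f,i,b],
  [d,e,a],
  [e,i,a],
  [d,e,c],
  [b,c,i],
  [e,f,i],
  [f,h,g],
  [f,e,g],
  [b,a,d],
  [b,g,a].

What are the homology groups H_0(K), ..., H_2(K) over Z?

H_0 ≅ Z,  H_1 ≅ Z^2,  H_2 ≅ Z.

We work with the vertex ordering a < b < c < d < e < f < g < h < i. The simplices of K, each written with vertices in increasing order, are:

  0-simplices (9): a, b, c, d, e, f, g, h, i
  1-simplices (27): ab, ad, ae, ag, ah, ai, bc, bd, bf, bg, bi, cd, ce, cg, ch, ci, de, df, dh, ef, eg, ei, fg, fh, fi, gh, hi
  2-simplices (18): abd, abg, ade, aei, agh, ahi, bcg, bci, bdf, bfi, cde, cdh, ceg, chi, dfh, efg, efi, fgh

Hence C_0 ≅ Z^9, C_1 ≅ Z^27, C_2 ≅ Z^18.

∂_1: C_1 → C_0 maps an edge to its endpoints' difference, ∂[p,q] = q − p. For instance
  ∂df = f − d.
The resulting 9×27 matrix has rank 8, and its Smith normal form has invariant factors (1,1,1,1,1,1,1,1).

∂_2: C_2 → C_1 acts by ∂[p,q,r] = [q,r] − [p,r] + [p,q]. For instance
  ∂abg = bg − ag + ab,
  ∂bci = ci − bi + bc.
The resulting 27×18 matrix has rank 17, and its Smith normal form has invariant factors (1,1,1,1,1,1,1,1,1,1,1,1,1,1,1,1,1).

Now H_k = ker ∂_k / im ∂_{k+1}, so:

  H_0: rank C_0 − rank ∂_1 = 9 − 8 = 1, and the invariant factors of ∂_1 are all 1, so H_0 ≅ Z.
  H_1: rank ker ∂_1 − rank ∂_2 = (27 − 8) − 17 = 2, and the invariant factors of ∂_2 are all 1, so H_1 ≅ Z^2.
  H_2: rank ker ∂_2 − rank ∂_3 = (18 − 17) − 0 = 1, and there is no ∂_3, so H_2 ≅ Z.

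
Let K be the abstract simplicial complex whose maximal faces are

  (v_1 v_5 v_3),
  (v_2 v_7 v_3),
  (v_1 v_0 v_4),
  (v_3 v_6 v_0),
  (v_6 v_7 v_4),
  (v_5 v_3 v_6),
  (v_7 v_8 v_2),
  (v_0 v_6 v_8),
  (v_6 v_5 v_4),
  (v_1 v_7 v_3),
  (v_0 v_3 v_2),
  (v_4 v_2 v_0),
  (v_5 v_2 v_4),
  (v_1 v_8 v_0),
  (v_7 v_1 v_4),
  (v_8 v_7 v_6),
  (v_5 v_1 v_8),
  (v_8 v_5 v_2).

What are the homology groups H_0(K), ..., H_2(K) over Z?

K has 9 vertices, 27 edges, 18 triangles.
rank ∂_0 = 0, rank ∂_1 = 8 ⇒ b_0 = 9 − 0 − 8 = 1; all invariant factors of ∂_1 are 1 so no torsion. So H_0 ≅ Z.
rank ∂_1 = 8, rank ∂_2 = 17 ⇒ b_1 = 27 − 8 − 17 = 2; all invariant factors of ∂_2 are 1 so no torsion. So H_1 ≅ Z^2.
rank ∂_2 = 17, rank ∂_3 = 0 ⇒ b_2 = 18 − 17 − 0 = 1. So H_2 ≅ Z.

H_0 = Z,  H_1 = Z^2,  H_2 = Z.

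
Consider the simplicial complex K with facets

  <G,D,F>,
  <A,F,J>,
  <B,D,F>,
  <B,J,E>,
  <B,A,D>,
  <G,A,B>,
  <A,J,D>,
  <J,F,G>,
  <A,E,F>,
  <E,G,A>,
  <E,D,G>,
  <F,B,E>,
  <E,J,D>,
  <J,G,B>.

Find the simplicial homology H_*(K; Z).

Take the total order A < B < D < E < F < G < J on the vertex set. Then K (dimension 2) consists of the simplices:

  0-simplices (7): A, B, D, E, F, G, J
  1-simplices (21): AB, AD, AE, AF, AG, AJ, BD, BE, BF, BG, BJ, DE, DF, DG, DJ, EF, EG, EJ, FG, FJ, GJ
  2-simplices (14): ABD, ABG, ADJ, AEF, AEG, AFJ, BDF, BEF, BEJ, BGJ, DEG, DEJ, DFG, FGJ

Hence C_0 ≅ Z^7, C_1 ≅ Z^21, C_2 ≅ Z^14.

The boundary map ∂_1: C_1 → C_0 is given by ∂[p,q] = [q] − [p]. For instance
  ∂DJ = J − D.
As a 7×21 matrix over Z this has rank 6, with invariant factors (1,1,1,1,1,1).

∂_2: C_2 → C_1 maps a triangle to the signed sum of its edges. For instance
  ∂DEG = EG − DG + DE,
  ∂BEJ = EJ − BJ + BE.
As a 21×14 matrix over Z this has rank 13, with invariant factors (1,1,1,1,1,1,1,1,1,1,1,1,1).

Now H_k = ker ∂_k / im ∂_{k+1}, so:

  H_0: rank C_0 − rank ∂_1 = 7 − 6 = 1, and the invariant factors of ∂_1 are all 1, so H_0 ≅ Z.
  H_1: rank ker ∂_1 − rank ∂_2 = (21 − 6) − 13 = 2, and the invariant factors of ∂_2 are all 1, so H_1 ≅ Z^2.
  H_2: rank ker ∂_2 − rank ∂_3 = (14 − 13) − 0 = 1, and there is no ∂_3, so H_2 ≅ Z.

H_0 ≅ Z,  H_1 ≅ Z^2,  H_2 ≅ Z.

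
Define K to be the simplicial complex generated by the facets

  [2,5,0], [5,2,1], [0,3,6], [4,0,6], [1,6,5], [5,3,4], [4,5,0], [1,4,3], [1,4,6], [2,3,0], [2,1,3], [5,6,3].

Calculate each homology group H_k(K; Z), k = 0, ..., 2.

H_0 ≅ Z,  H_1 ≅ Z/2,  H_2 = 0.

We work with the vertex ordering 0 < 1 < 2 < 3 < 4 < 5 < 6. The simplices of K, each written with vertices in increasing order, are:

  0-simplices (7): [0], [1], [2], [3], [4], [5], [6]
  1-simplices (18): [0,2], [0,3], [0,4], [0,5], [0,6], [1,2], [1,3], [1,4], [1,5], [1,6], [2,3], [2,5], [3,4], [3,5], [3,6], [4,5], [4,6], [5,6]
  2-simplices (12): [0,2,3], [0,2,5], [0,3,6], [0,4,5], [0,4,6], [1,2,3], [1,2,5], [1,3,4], [1,4,6], [1,5,6], [3,4,5], [3,5,6]

so the chain groups are C_0 ≅ Z^7, C_1 ≅ Z^18, C_2 ≅ Z^12.

Boundary ∂_1: C_1 → C_0 sends each edge [p,q] (with p < q) to q − p.
This gives a 7×18 integer matrix of rank 6; reducing to Smith normal form yields diagonal entries (1,1,1,1,1,1).

∂_2: C_2 → C_1 sends each 2-simplex [p,q,r] to [q,r] − [p,r] + [p,q]. For instance
  ∂[1,3,4] = [3,4] − [1,4] + [1,3],
  ∂[1,2,5] = [2,5] − [1,5] + [1,2].
The 18×12 boundary matrix has rank 12 and Smith normal form diag(1,1,1,1,1,1,1,1,1,1,1,2).

From H_k ≅ ker(∂_k) / im(∂_{k+1}) we obtain:

  H_0: rank C_0 − rank ∂_1 = 7 − 6 = 1, and the invariant factors of ∂_1 are all 1, so H_0 = Z.
  H_1: rank ker ∂_1 − rank ∂_2 = (18 − 6) − 12 = 0, and ∂_2 has invariant factor 2 > 1, so H_1 = Z/2.
  H_2: rank ker ∂_2 − rank ∂_3 = (12 − 12) − 0 = 0, and there is no ∂_3, so H_2 = 0.

As a check, the Euler characteristic is 7 − 18 + 12 = 1, which agrees with 1 − 0 + 0 = 1.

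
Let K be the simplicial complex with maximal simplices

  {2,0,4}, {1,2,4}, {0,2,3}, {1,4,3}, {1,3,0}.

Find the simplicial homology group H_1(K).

H_1 ≅ Z.

Take the total order 0 < 1 < 2 < 3 < 4 on the vertex set. Then K (dimension 2) consists of the simplices:

  0-simplices (5): [0], [1], [2], [3], [4]
  1-simplices (10): [0,1], [0,2], [0,3], [0,4], [1,2], [1,3], [1,4], [2,3], [2,4], [3,4]
  2-simplices (5): [0,1,3], [0,2,3], [0,2,4], [1,2,4], [1,3,4]

giving chain groups C_0 ≅ Z^5, C_1 ≅ Z^10, C_2 ≅ Z^5.

∂_1: C_1 → C_0 is given by ∂[p,q] = [q] − [p]. For instance
  ∂[0,4] = [4] − [0].
The 5×10 boundary matrix has rank 4 and Smith normal form diag(1,1,1,1).

∂_2: C_2 → C_1 maps a triangle to the signed sum of its edges. For instance
  ∂[0,1,3] = [1,3] − [0,3] + [0,1],
  ∂[1,2,4] = [2,4] − [1,4] + [1,2].
The resulting 10×5 matrix has rank 5, and its Smith normal form has invariant factors (1,1,1,1,1).

Computing H_k = (kernel of ∂_k) / (image of ∂_{k+1}):

  H_1: rank ker ∂_1 − rank ∂_2 = (10 − 4) − 5 = 1, and the invariant factors of ∂_2 are all 1, so H_1 = Z.

(K is a triangulation of the Möbius band.)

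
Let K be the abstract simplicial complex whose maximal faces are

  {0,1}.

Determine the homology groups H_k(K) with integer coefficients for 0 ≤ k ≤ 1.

Fix the vertex order 0 < 1 and write every simplex with vertices in increasing order. Then dim K = 1 and the simplices of K are:

  0-simplices (2): [0], [1]
  1-simplices (1): [0,1]

giving chain groups C_0 ≅ Z^2, C_1 ≅ Z^1.

Boundary ∂_1: C_1 → C_0 maps an edge to its endpoints' difference, ∂[p,q] = q − p. For instance
  ∂[0,1] = [1] − [0].
The resulting 2×1 matrix has rank 1, and its Smith normal form has invariant factors (1).

Now H_k = ker ∂_k / im ∂_{k+1}, so:

  H_0: rank C_0 − rank ∂_1 = 2 − 1 = 1, and the invariant factors of ∂_1 are all 1, so H_0 = Z.
  H_1: rank ker ∂_1 − rank ∂_2 = (1 − 1) − 0 = 0, and there is no ∂_2, so H_1 = 0.

As a check, the Euler characteristic is 2 − 1 = 1, which agrees with 1 − 0 = 1.

H_0 ≅ Z,  H_1 = 0.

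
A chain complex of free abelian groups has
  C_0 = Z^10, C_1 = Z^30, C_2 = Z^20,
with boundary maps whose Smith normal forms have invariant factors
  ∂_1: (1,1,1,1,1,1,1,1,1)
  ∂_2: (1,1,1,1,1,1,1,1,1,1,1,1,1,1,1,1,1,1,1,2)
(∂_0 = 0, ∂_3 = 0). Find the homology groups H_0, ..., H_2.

H_0: b_0 = 10 − 0 − 9 = 1; torsion from ∂_1 factors > 1: none. So H_0 ≅ Z.
H_1: b_1 = 30 − 9 − 20 = 1; torsion from ∂_2 factors > 1: [2]. So H_1 ≅ Z ⊕ Z/2.
H_2: b_2 = 20 − 20 − 0 = 0; torsion from ∂_3 factors > 1: none. So H_2 ≅ 0.

H_0 ≅ Z,  H_1 ≅ Z ⊕ Z/2,  H_2 = 0.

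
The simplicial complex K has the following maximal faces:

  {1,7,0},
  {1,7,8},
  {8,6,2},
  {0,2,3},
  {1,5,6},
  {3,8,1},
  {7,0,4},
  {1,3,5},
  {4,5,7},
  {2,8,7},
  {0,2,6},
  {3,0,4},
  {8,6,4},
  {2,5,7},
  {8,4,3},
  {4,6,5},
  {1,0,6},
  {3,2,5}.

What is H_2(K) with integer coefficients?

H_2 ≅ Z.

Order the vertices as 0 < 1 < 2 < 3 < 4 < 5 < 6 < 7 < 8. Listing each simplex with vertices in this order, K has dimension 2 with simplices:

  0-simplices (9): [0], [1], [2], [3], [4], [5], [6], [7], [8]
  1-simplices (27): (27 of them)
  2-simplices (18): [0,1,6], [0,1,7], [0,2,3], [0,2,6], [0,3,4], [0,4,7], [1,3,5], [1,3,8], [1,5,6], [1,7,8], [2,3,5], [2,5,7], [2,6,8], [2,7,8], [3,4,8], [4,5,6], [4,5,7], [4,6,8]

Hence C_0 ≅ Z^9, C_1 ≅ Z^27, C_2 ≅ Z^18.

Boundary ∂_1: C_1 → C_0 is given by ∂[p,q] = [q] − [p]. For instance
  ∂[1,7] = [7] − [1].
This gives a 9×27 integer matrix of rank 8; reducing to Smith normal form yields diagonal entries (1,1,1,1,1,1,1,1).

The boundary map ∂_2: C_2 → C_1 maps a triangle to the signed sum of its edges. For instance
  ∂[1,5,6] = [5,6] − [1,6] + [1,5],
  ∂[4,5,6] = [5,6] − [4,6] + [4,5].
The 27×18 boundary matrix has rank 17 and Smith normal form diag(1,1,1,1,1,1,1,1,1,1,1,1,1,1,1,1,1).

Now H_k = ker ∂_k / im ∂_{k+1}, so:

  H_2: rank ker ∂_2 − rank ∂_3 = (18 − 17) − 0 = 1, and there is no ∂_3, so H_2 = Z.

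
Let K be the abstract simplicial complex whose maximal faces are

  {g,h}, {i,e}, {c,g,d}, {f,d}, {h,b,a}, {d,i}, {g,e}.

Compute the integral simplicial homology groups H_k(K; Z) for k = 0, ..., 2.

Fix the vertex order a < b < c < d < e < f < g < h < i and write every simplex with vertices in increasing order. Then dim K = 2 and the simplices of K are:

  0-simplices (9): a, b, c, d, e, f, g, h, i
  1-simplices (11): ab, ah, bh, cd, cg, df, dg, di, eg, ei, gh
  2-simplices (2): abh, cdg

so the chain groups are C_0 ≅ Z^9, C_1 ≅ Z^11, C_2 ≅ Z^2.

∂_1: C_1 → C_0 sends each edge [p,q] (with p < q) to q − p.
This gives a 9×11 integer matrix of rank 8; reducing to Smith normal form yields diagonal entries (1,1,1,1,1,1,1,1).

The boundary map ∂_2: C_2 → C_1 sends each 2-simplex [p,q,r] to [q,r] − [p,r] + [p,q]. For instance
  ∂cdg = dg − cg + cd,
  ∂abh = bh − ah + ab.
The resulting 11×2 matrix has rank 2, and its Smith normal form has invariant factors (1,1).

From H_k ≅ ker(∂_k) / im(∂_{k+1}) we obtain:

  H_0: rank C_0 − rank ∂_1 = 9 − 8 = 1, and the invariant factors of ∂_1 are all 1, so H_0 ≅ Z.
  H_1: rank ker ∂_1 − rank ∂_2 = (11 − 8) − 2 = 1, and the invariant factors of ∂_2 are all 1, so H_1 ≅ Z.
  H_2: rank ker ∂_2 − rank ∂_3 = (2 − 2) − 0 = 0, and there is no ∂_3, so H_2 ≅ 0.

H_0 ≅ Z,  H_1 ≅ Z,  H_2 = 0.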